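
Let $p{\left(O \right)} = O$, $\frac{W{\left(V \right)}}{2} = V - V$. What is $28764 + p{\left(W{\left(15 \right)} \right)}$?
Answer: $28764$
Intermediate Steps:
$W{\left(V \right)} = 0$ ($W{\left(V \right)} = 2 \left(V - V\right) = 2 \cdot 0 = 0$)
$28764 + p{\left(W{\left(15 \right)} \right)} = 28764 + 0 = 28764$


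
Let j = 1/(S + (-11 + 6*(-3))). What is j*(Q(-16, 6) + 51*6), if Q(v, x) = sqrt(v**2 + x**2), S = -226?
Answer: -6/5 - 2*sqrt(73)/255 ≈ -1.2670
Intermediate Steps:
j = -1/255 (j = 1/(-226 + (-11 + 6*(-3))) = 1/(-226 + (-11 - 18)) = 1/(-226 - 29) = 1/(-255) = -1/255 ≈ -0.0039216)
j*(Q(-16, 6) + 51*6) = -(sqrt((-16)**2 + 6**2) + 51*6)/255 = -(sqrt(256 + 36) + 306)/255 = -(sqrt(292) + 306)/255 = -(2*sqrt(73) + 306)/255 = -(306 + 2*sqrt(73))/255 = -6/5 - 2*sqrt(73)/255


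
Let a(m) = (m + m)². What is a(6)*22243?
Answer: 3202992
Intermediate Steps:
a(m) = 4*m² (a(m) = (2*m)² = 4*m²)
a(6)*22243 = (4*6²)*22243 = (4*36)*22243 = 144*22243 = 3202992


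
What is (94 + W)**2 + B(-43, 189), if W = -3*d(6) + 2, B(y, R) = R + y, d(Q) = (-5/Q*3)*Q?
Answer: 20027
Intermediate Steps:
d(Q) = -15 (d(Q) = (-15/Q)*Q = -15)
W = 47 (W = -3*(-15) + 2 = 45 + 2 = 47)
(94 + W)**2 + B(-43, 189) = (94 + 47)**2 + (189 - 43) = 141**2 + 146 = 19881 + 146 = 20027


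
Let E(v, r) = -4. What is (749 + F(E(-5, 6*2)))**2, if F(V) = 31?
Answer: 608400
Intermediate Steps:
(749 + F(E(-5, 6*2)))**2 = (749 + 31)**2 = 780**2 = 608400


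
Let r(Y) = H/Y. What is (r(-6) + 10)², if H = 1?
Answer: 3481/36 ≈ 96.694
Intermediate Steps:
r(Y) = 1/Y
(r(-6) + 10)² = (1/(-6) + 10)² = (-⅙ + 10)² = (59/6)² = 3481/36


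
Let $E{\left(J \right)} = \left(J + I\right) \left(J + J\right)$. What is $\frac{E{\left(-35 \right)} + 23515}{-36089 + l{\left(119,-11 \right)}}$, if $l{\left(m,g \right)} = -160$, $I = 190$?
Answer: $- \frac{12665}{36249} \approx -0.34939$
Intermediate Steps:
$E{\left(J \right)} = 2 J \left(190 + J\right)$ ($E{\left(J \right)} = \left(J + 190\right) \left(J + J\right) = \left(190 + J\right) 2 J = 2 J \left(190 + J\right)$)
$\frac{E{\left(-35 \right)} + 23515}{-36089 + l{\left(119,-11 \right)}} = \frac{2 \left(-35\right) \left(190 - 35\right) + 23515}{-36089 - 160} = \frac{2 \left(-35\right) 155 + 23515}{-36249} = \left(-10850 + 23515\right) \left(- \frac{1}{36249}\right) = 12665 \left(- \frac{1}{36249}\right) = - \frac{12665}{36249}$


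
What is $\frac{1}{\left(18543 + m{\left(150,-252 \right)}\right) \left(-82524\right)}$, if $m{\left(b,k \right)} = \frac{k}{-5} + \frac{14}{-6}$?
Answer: $- \frac{5}{7671045928} \approx -6.518 \cdot 10^{-10}$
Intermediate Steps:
$m{\left(b,k \right)} = - \frac{7}{3} - \frac{k}{5}$ ($m{\left(b,k \right)} = k \left(- \frac{1}{5}\right) + 14 \left(- \frac{1}{6}\right) = - \frac{k}{5} - \frac{7}{3} = - \frac{7}{3} - \frac{k}{5}$)
$\frac{1}{\left(18543 + m{\left(150,-252 \right)}\right) \left(-82524\right)} = \frac{1}{\left(18543 - - \frac{721}{15}\right) \left(-82524\right)} = \frac{1}{18543 + \left(- \frac{7}{3} + \frac{252}{5}\right)} \left(- \frac{1}{82524}\right) = \frac{1}{18543 + \frac{721}{15}} \left(- \frac{1}{82524}\right) = \frac{1}{\frac{278866}{15}} \left(- \frac{1}{82524}\right) = \frac{15}{278866} \left(- \frac{1}{82524}\right) = - \frac{5}{7671045928}$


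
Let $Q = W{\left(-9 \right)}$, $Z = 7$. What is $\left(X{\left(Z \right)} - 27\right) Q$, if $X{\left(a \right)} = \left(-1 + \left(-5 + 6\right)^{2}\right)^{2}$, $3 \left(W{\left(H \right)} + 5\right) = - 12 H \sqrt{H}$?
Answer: $135 - 2916 i \approx 135.0 - 2916.0 i$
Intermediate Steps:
$W{\left(H \right)} = -5 - 4 H^{\frac{3}{2}}$ ($W{\left(H \right)} = -5 + \frac{- 12 H \sqrt{H}}{3} = -5 + \frac{\left(-12\right) H^{\frac{3}{2}}}{3} = -5 - 4 H^{\frac{3}{2}}$)
$Q = -5 + 108 i$ ($Q = -5 - 4 \left(-9\right)^{\frac{3}{2}} = -5 - 4 \left(- 27 i\right) = -5 + 108 i \approx -5.0 + 108.0 i$)
$X{\left(a \right)} = 0$ ($X{\left(a \right)} = \left(-1 + 1^{2}\right)^{2} = \left(-1 + 1\right)^{2} = 0^{2} = 0$)
$\left(X{\left(Z \right)} - 27\right) Q = \left(0 - 27\right) \left(-5 + 108 i\right) = - 27 \left(-5 + 108 i\right) = 135 - 2916 i$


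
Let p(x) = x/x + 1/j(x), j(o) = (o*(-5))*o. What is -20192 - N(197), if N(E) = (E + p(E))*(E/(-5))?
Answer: -61024691/4925 ≈ -12391.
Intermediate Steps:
j(o) = -5*o**2 (j(o) = (-5*o)*o = -5*o**2)
p(x) = 1 - 1/(5*x**2) (p(x) = x/x + 1/(-5*x**2) = 1 + 1*(-1/(5*x**2)) = 1 - 1/(5*x**2))
N(E) = -E*(1 + E - 1/(5*E**2))/5 (N(E) = (E + (1 - 1/(5*E**2)))*(E/(-5)) = (1 + E - 1/(5*E**2))*(E*(-1/5)) = (1 + E - 1/(5*E**2))*(-E/5) = -E*(1 + E - 1/(5*E**2))/5)
-20192 - N(197) = -20192 - (1 - 5*197**2*(1 + 197))/(25*197) = -20192 - (1 - 5*38809*198)/(25*197) = -20192 - (1 - 38420910)/(25*197) = -20192 - (-38420909)/(25*197) = -20192 - 1*(-38420909/4925) = -20192 + 38420909/4925 = -61024691/4925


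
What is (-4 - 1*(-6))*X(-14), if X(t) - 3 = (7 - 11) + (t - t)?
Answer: -2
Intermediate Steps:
X(t) = -1 (X(t) = 3 + ((7 - 11) + (t - t)) = 3 + (-4 + 0) = 3 - 4 = -1)
(-4 - 1*(-6))*X(-14) = (-4 - 1*(-6))*(-1) = (-4 + 6)*(-1) = 2*(-1) = -2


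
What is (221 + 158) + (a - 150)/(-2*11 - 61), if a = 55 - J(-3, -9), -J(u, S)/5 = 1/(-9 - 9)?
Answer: 567941/1494 ≈ 380.15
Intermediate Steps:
J(u, S) = 5/18 (J(u, S) = -5/(-9 - 9) = -5/(-18) = -5*(-1/18) = 5/18)
a = 985/18 (a = 55 - 1*5/18 = 55 - 5/18 = 985/18 ≈ 54.722)
(221 + 158) + (a - 150)/(-2*11 - 61) = (221 + 158) + (985/18 - 150)/(-2*11 - 61) = 379 - 1715/(18*(-22 - 61)) = 379 - 1715/18/(-83) = 379 - 1715/18*(-1/83) = 379 + 1715/1494 = 567941/1494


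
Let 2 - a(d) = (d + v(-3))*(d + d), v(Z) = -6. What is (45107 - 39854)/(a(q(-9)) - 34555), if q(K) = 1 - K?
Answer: -5253/34633 ≈ -0.15168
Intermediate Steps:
a(d) = 2 - 2*d*(-6 + d) (a(d) = 2 - (d - 6)*(d + d) = 2 - (-6 + d)*2*d = 2 - 2*d*(-6 + d))
(45107 - 39854)/(a(q(-9)) - 34555) = (45107 - 39854)/((2 - 2*(1 - 1*(-9))² + 12*(1 - 1*(-9))) - 34555) = 5253/((2 - 2*(1 + 9)² + 12*(1 + 9)) - 34555) = 5253/((2 - 2*10² + 12*10) - 34555) = 5253/((2 - 2*100 + 120) - 34555) = 5253/((2 - 200 + 120) - 34555) = 5253/(-78 - 34555) = 5253/(-34633) = 5253*(-1/34633) = -5253/34633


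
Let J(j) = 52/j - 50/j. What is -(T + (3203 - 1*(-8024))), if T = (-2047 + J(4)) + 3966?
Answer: -26293/2 ≈ -13147.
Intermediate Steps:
J(j) = 2/j
T = 3839/2 (T = (-2047 + 2/4) + 3966 = (-2047 + 2*(¼)) + 3966 = (-2047 + ½) + 3966 = -4093/2 + 3966 = 3839/2 ≈ 1919.5)
-(T + (3203 - 1*(-8024))) = -(3839/2 + (3203 - 1*(-8024))) = -(3839/2 + (3203 + 8024)) = -(3839/2 + 11227) = -1*26293/2 = -26293/2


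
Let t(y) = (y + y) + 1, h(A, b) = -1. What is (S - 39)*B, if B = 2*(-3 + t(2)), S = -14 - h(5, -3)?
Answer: -208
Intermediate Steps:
t(y) = 1 + 2*y (t(y) = 2*y + 1 = 1 + 2*y)
S = -13 (S = -14 - 1*(-1) = -14 + 1 = -13)
B = 4 (B = 2*(-3 + (1 + 2*2)) = 2*(-3 + (1 + 4)) = 2*(-3 + 5) = 2*2 = 4)
(S - 39)*B = (-13 - 39)*4 = -52*4 = -208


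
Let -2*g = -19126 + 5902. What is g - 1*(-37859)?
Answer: 44471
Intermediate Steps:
g = 6612 (g = -(-19126 + 5902)/2 = -½*(-13224) = 6612)
g - 1*(-37859) = 6612 - 1*(-37859) = 6612 + 37859 = 44471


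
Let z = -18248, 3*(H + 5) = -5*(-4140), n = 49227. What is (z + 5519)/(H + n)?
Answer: -12729/56122 ≈ -0.22681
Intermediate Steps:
H = 6895 (H = -5 + (-5*(-4140))/3 = -5 + (1/3)*20700 = -5 + 6900 = 6895)
(z + 5519)/(H + n) = (-18248 + 5519)/(6895 + 49227) = -12729/56122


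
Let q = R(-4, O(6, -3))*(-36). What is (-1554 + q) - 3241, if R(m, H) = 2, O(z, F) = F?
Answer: -4867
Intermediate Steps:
q = -72 (q = 2*(-36) = -72)
(-1554 + q) - 3241 = (-1554 - 72) - 3241 = -1626 - 3241 = -4867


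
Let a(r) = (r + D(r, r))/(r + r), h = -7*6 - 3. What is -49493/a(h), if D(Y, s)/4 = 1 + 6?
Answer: -4454370/17 ≈ -2.6202e+5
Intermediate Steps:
D(Y, s) = 28 (D(Y, s) = 4*(1 + 6) = 4*7 = 28)
h = -45 (h = -42 - 3 = -45)
a(r) = (28 + r)/(2*r) (a(r) = (r + 28)/(r + r) = (28 + r)/((2*r)) = (28 + r)*(1/(2*r)) = (28 + r)/(2*r))
-49493/a(h) = -49493*(-90/(28 - 45)) = -49493/((½)*(-1/45)*(-17)) = -49493/17/90 = -49493*90/17 = -4454370/17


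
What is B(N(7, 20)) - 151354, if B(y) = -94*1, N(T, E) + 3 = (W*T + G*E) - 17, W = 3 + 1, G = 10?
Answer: -151448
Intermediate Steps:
W = 4
N(T, E) = -20 + 4*T + 10*E (N(T, E) = -3 + ((4*T + 10*E) - 17) = -3 + (-17 + 4*T + 10*E) = -20 + 4*T + 10*E)
B(y) = -94
B(N(7, 20)) - 151354 = -94 - 151354 = -151448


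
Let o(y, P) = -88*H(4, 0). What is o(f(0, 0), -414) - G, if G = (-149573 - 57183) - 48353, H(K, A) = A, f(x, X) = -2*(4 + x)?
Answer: 255109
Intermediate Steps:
f(x, X) = -8 - 2*x
o(y, P) = 0 (o(y, P) = -88*0 = 0)
G = -255109 (G = -206756 - 48353 = -255109)
o(f(0, 0), -414) - G = 0 - 1*(-255109) = 0 + 255109 = 255109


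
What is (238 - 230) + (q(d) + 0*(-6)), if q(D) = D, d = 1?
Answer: 9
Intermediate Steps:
(238 - 230) + (q(d) + 0*(-6)) = (238 - 230) + (1 + 0*(-6)) = 8 + (1 + 0) = 8 + 1 = 9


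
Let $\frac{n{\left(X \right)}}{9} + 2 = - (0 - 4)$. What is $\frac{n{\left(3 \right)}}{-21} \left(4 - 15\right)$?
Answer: $\frac{66}{7} \approx 9.4286$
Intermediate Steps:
$n{\left(X \right)} = 18$ ($n{\left(X \right)} = -18 + 9 \left(- (0 - 4)\right) = -18 + 9 \left(\left(-1\right) \left(-4\right)\right) = -18 + 9 \cdot 4 = -18 + 36 = 18$)
$\frac{n{\left(3 \right)}}{-21} \left(4 - 15\right) = \frac{18}{-21} \left(4 - 15\right) = 18 \left(- \frac{1}{21}\right) \left(-11\right) = \left(- \frac{6}{7}\right) \left(-11\right) = \frac{66}{7}$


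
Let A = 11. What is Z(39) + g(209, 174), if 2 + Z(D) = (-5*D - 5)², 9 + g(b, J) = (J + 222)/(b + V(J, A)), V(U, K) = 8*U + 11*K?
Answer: 11476909/287 ≈ 39989.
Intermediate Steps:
g(b, J) = -9 + (222 + J)/(121 + b + 8*J) (g(b, J) = -9 + (J + 222)/(b + (8*J + 11*11)) = -9 + (222 + J)/(b + (8*J + 121)) = -9 + (222 + J)/(b + (121 + 8*J)) = -9 + (222 + J)/(121 + b + 8*J))
Z(D) = -2 + (-5 - 5*D)² (Z(D) = -2 + (-5*D - 5)² = -2 + (-5 - 5*D)²)
Z(39) + g(209, 174) = (-2 + 25*(1 + 39)²) + (-867 - 71*174 - 9*209)/(121 + 209 + 8*174) = (-2 + 25*40²) + (-867 - 12354 - 1881)/(121 + 209 + 1392) = (-2 + 25*1600) - 15102/1722 = (-2 + 40000) + (1/1722)*(-15102) = 39998 - 2517/287 = 11476909/287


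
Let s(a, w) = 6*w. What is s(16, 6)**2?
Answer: 1296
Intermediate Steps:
s(16, 6)**2 = (6*6)**2 = 36**2 = 1296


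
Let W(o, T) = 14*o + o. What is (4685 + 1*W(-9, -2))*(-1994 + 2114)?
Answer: 546000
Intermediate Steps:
W(o, T) = 15*o
(4685 + 1*W(-9, -2))*(-1994 + 2114) = (4685 + 1*(15*(-9)))*(-1994 + 2114) = (4685 + 1*(-135))*120 = (4685 - 135)*120 = 4550*120 = 546000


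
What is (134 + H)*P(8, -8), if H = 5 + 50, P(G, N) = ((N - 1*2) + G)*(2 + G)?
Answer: -3780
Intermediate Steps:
P(G, N) = (2 + G)*(-2 + G + N) (P(G, N) = ((N - 2) + G)*(2 + G) = ((-2 + N) + G)*(2 + G) = (-2 + G + N)*(2 + G) = (2 + G)*(-2 + G + N))
H = 55
(134 + H)*P(8, -8) = (134 + 55)*(-4 + 8² + 2*(-8) + 8*(-8)) = 189*(-4 + 64 - 16 - 64) = 189*(-20) = -3780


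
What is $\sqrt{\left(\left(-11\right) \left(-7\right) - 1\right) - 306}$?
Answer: $i \sqrt{230} \approx 15.166 i$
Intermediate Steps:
$\sqrt{\left(\left(-11\right) \left(-7\right) - 1\right) - 306} = \sqrt{\left(77 - 1\right) - 306} = \sqrt{76 - 306} = \sqrt{-230} = i \sqrt{230}$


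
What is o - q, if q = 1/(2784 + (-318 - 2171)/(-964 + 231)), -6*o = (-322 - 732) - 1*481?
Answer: 3136247737/12258966 ≈ 255.83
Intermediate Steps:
o = 1535/6 (o = -((-322 - 732) - 1*481)/6 = -(-1054 - 481)/6 = -⅙*(-1535) = 1535/6 ≈ 255.83)
q = 733/2043161 (q = 1/(2784 - 2489/(-733)) = 1/(2784 - 2489*(-1/733)) = 1/(2784 + 2489/733) = 1/(2043161/733) = 733/2043161 ≈ 0.00035876)
o - q = 1535/6 - 1*733/2043161 = 1535/6 - 733/2043161 = 3136247737/12258966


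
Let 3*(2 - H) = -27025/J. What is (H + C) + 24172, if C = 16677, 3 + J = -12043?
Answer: 1476246413/36138 ≈ 40850.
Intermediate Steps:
J = -12046 (J = -3 - 12043 = -12046)
H = 45251/36138 (H = 2 - (-27025)/(3*(-12046)) = 2 - (-27025)*(-1)/(3*12046) = 2 - ⅓*27025/12046 = 2 - 27025/36138 = 45251/36138 ≈ 1.2522)
(H + C) + 24172 = (45251/36138 + 16677) + 24172 = 602718677/36138 + 24172 = 1476246413/36138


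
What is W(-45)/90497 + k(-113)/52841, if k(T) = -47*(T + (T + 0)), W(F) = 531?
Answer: 989317705/4781951977 ≈ 0.20689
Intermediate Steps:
k(T) = -94*T (k(T) = -47*(T + T) = -94*T)
W(-45)/90497 + k(-113)/52841 = 531/90497 - 94*(-113)/52841 = 531*(1/90497) + 10622*(1/52841) = 531/90497 + 10622/52841 = 989317705/4781951977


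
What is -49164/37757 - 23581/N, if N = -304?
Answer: 51494233/675184 ≈ 76.267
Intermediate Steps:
-49164/37757 - 23581/N = -49164/37757 - 23581/(-304) = -49164*1/37757 - 23581*(-1/304) = -2892/2221 + 23581/304 = 51494233/675184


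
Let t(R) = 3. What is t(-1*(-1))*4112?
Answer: 12336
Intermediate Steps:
t(-1*(-1))*4112 = 3*4112 = 12336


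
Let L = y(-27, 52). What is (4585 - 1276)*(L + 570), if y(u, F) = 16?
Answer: 1939074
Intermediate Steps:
L = 16
(4585 - 1276)*(L + 570) = (4585 - 1276)*(16 + 570) = 3309*586 = 1939074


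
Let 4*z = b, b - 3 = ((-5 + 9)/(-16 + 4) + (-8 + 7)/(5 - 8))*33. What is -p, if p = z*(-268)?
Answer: 201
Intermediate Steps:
b = 3 (b = 3 + ((-5 + 9)/(-16 + 4) + (-8 + 7)/(5 - 8))*33 = 3 + (4/(-12) - 1/(-3))*33 = 3 + (4*(-1/12) - 1*(-1/3))*33 = 3 + (-1/3 + 1/3)*33 = 3 + 0*33 = 3 + 0 = 3)
z = 3/4 (z = (1/4)*3 = 3/4 ≈ 0.75000)
p = -201 (p = (3/4)*(-268) = -201)
-p = -1*(-201) = 201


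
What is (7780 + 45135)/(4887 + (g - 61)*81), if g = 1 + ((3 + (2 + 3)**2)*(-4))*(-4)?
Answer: 10583/7263 ≈ 1.4571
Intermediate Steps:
g = 449 (g = 1 + ((3 + 5**2)*(-4))*(-4) = 1 + ((3 + 25)*(-4))*(-4) = 1 + (28*(-4))*(-4) = 1 - 112*(-4) = 1 + 448 = 449)
(7780 + 45135)/(4887 + (g - 61)*81) = (7780 + 45135)/(4887 + (449 - 61)*81) = 52915/(4887 + 388*81) = 52915/(4887 + 31428) = 52915/36315 = 52915*(1/36315) = 10583/7263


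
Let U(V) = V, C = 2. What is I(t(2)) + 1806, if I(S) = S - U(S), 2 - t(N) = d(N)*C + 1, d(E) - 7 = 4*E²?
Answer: 1806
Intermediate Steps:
d(E) = 7 + 4*E²
t(N) = -13 - 8*N² (t(N) = 2 - ((7 + 4*N²)*2 + 1) = 2 - ((14 + 8*N²) + 1) = 2 - (15 + 8*N²) = 2 + (-15 - 8*N²) = -13 - 8*N²)
I(S) = 0 (I(S) = S - S = 0)
I(t(2)) + 1806 = 0 + 1806 = 1806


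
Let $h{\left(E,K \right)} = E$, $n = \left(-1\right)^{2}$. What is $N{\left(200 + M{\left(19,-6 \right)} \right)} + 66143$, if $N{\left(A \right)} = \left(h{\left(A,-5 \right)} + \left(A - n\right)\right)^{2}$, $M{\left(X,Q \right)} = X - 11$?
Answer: $238368$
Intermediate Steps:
$n = 1$
$M{\left(X,Q \right)} = -11 + X$
$N{\left(A \right)} = \left(-1 + 2 A\right)^{2}$ ($N{\left(A \right)} = \left(A + \left(A - 1\right)\right)^{2} = \left(A + \left(-1 + A\right)\right)^{2} = \left(-1 + 2 A\right)^{2}$)
$N{\left(200 + M{\left(19,-6 \right)} \right)} + 66143 = \left(-1 + 2 \left(200 + \left(-11 + 19\right)\right)\right)^{2} + 66143 = \left(-1 + 2 \left(200 + 8\right)\right)^{2} + 66143 = \left(-1 + 2 \cdot 208\right)^{2} + 66143 = \left(-1 + 416\right)^{2} + 66143 = 415^{2} + 66143 = 172225 + 66143 = 238368$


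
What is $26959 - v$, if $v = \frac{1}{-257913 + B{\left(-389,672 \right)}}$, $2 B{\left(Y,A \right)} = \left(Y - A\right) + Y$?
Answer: $\frac{6972621843}{258638} \approx 26959.0$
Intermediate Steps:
$B{\left(Y,A \right)} = Y - \frac{A}{2}$ ($B{\left(Y,A \right)} = \frac{\left(Y - A\right) + Y}{2} = \frac{- A + 2 Y}{2} = Y - \frac{A}{2}$)
$v = - \frac{1}{258638}$ ($v = \frac{1}{-257913 - 725} = \frac{1}{-258638} = - \frac{1}{258638} \approx -3.8664 \cdot 10^{-6}$)
$26959 - v = 26959 - - \frac{1}{258638} = 26959 + \frac{1}{258638} = \frac{6972621843}{258638}$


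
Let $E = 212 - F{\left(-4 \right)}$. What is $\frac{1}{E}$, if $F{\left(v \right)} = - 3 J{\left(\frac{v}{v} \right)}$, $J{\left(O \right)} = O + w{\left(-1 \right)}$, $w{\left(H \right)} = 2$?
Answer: $\frac{1}{221} \approx 0.0045249$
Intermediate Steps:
$J{\left(O \right)} = 2 + O$ ($J{\left(O \right)} = O + 2 = 2 + O$)
$F{\left(v \right)} = -9$ ($F{\left(v \right)} = - 3 \left(2 + \frac{v}{v}\right) = - 3 \left(2 + 1\right) = \left(-3\right) 3 = -9$)
$E = 221$ ($E = 212 - -9 = 212 + 9 = 221$)
$\frac{1}{E} = \frac{1}{221}$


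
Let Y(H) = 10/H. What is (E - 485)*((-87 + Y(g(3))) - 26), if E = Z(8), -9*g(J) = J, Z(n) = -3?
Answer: 69784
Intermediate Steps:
g(J) = -J/9
E = -3
(E - 485)*((-87 + Y(g(3))) - 26) = (-3 - 485)*((-87 + 10/((-⅑*3))) - 26) = -488*((-87 + 10/(-⅓)) - 26) = -488*((-87 + 10*(-3)) - 26) = -488*((-87 - 30) - 26) = -488*(-117 - 26) = -488*(-143) = 69784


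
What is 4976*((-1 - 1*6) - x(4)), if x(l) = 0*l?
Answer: -34832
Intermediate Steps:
x(l) = 0
4976*((-1 - 1*6) - x(4)) = 4976*((-1 - 1*6) - 1*0) = 4976*((-1 - 6) + 0) = 4976*(-7 + 0) = 4976*(-7) = -34832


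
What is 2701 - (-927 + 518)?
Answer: 3110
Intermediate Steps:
2701 - (-927 + 518) = 2701 - 1*(-409) = 2701 + 409 = 3110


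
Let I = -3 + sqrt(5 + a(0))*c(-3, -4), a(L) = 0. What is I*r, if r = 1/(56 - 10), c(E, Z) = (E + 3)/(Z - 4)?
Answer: -3/46 ≈ -0.065217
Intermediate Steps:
c(E, Z) = (3 + E)/(-4 + Z)
r = 1/46 ≈ 0.021739
I = -3 (I = -3 + sqrt(5 + 0)*((3 - 3)/(-4 - 4)) = -3 + sqrt(5)*(0/(-8)) = -3 + sqrt(5)*(-1/8*0) = -3 + sqrt(5)*0 = -3 + 0 = -3)
I*r = -3*1/46 = -3/46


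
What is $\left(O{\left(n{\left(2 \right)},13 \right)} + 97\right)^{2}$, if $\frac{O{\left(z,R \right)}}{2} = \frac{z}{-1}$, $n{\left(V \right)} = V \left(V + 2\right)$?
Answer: $6561$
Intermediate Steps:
$n{\left(V \right)} = V \left(2 + V\right)$
$O{\left(z,R \right)} = - 2 z$ ($O{\left(z,R \right)} = 2 \frac{z}{-1} = 2 z \left(-1\right) = 2 \left(- z\right) = - 2 z$)
$\left(O{\left(n{\left(2 \right)},13 \right)} + 97\right)^{2} = \left(- 2 \cdot 2 \left(2 + 2\right) + 97\right)^{2} = \left(- 2 \cdot 2 \cdot 4 + 97\right)^{2} = \left(\left(-2\right) 8 + 97\right)^{2} = \left(-16 + 97\right)^{2} = 81^{2} = 6561$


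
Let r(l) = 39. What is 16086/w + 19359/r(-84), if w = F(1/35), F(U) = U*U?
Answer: 256176003/13 ≈ 1.9706e+7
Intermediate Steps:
F(U) = U²
w = 1/1225 (w = (1/35)² = 1/1225 ≈ 0.00081633)
16086/w + 19359/r(-84) = 16086/(1/1225) + 19359/39 = 16086*1225 + 19359*(1/39) = 19705350 + 6453/13 = 256176003/13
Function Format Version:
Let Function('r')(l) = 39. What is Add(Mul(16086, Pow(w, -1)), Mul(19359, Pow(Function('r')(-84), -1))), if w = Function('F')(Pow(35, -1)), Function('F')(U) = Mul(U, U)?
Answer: Rational(256176003, 13) ≈ 1.9706e+7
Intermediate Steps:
Function('F')(U) = Pow(U, 2)
w = Rational(1, 1225) (w = Pow(Pow(35, -1), 2) = Pow(Rational(1, 35), 2) = Rational(1, 1225) ≈ 0.00081633)
Add(Mul(16086, Pow(w, -1)), Mul(19359, Pow(Function('r')(-84), -1))) = Add(Mul(16086, Pow(Rational(1, 1225), -1)), Mul(19359, Pow(39, -1))) = Add(Mul(16086, 1225), Mul(19359, Rational(1, 39))) = Add(19705350, Rational(6453, 13)) = Rational(256176003, 13)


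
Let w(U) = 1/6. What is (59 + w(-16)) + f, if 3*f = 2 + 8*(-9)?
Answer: 215/6 ≈ 35.833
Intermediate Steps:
w(U) = ⅙
f = -70/3 (f = (2 + 8*(-9))/3 = (2 - 72)/3 = (⅓)*(-70) = -70/3 ≈ -23.333)
(59 + w(-16)) + f = (59 + ⅙) - 70/3 = 355/6 - 70/3 = 215/6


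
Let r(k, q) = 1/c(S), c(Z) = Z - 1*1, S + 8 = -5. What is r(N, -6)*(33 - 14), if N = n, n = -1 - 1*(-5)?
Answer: -19/14 ≈ -1.3571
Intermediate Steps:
S = -13 (S = -8 - 5 = -13)
c(Z) = -1 + Z (c(Z) = Z - 1 = -1 + Z)
n = 4 (n = -1 + 5 = 4)
N = 4
r(k, q) = -1/14 (r(k, q) = 1/(-1 - 13) = 1/(-14) = -1/14)
r(N, -6)*(33 - 14) = -(33 - 14)/14 = -1/14*19 = -19/14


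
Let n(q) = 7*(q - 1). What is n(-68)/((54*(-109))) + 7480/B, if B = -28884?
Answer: -835453/4722534 ≈ -0.17691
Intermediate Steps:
n(q) = -7 + 7*q (n(q) = 7*(-1 + q) = -7 + 7*q)
n(-68)/((54*(-109))) + 7480/B = (-7 + 7*(-68))/((54*(-109))) + 7480/(-28884) = (-7 - 476)/(-5886) + 7480*(-1/28884) = -483*(-1/5886) - 1870/7221 = 161/1962 - 1870/7221 = -835453/4722534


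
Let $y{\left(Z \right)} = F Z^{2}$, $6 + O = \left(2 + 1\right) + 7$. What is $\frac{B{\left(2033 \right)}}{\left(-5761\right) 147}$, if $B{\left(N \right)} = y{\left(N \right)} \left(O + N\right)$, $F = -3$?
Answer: $\frac{1202728899}{40327} \approx 29824.0$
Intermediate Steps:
$O = 4$ ($O = -6 + \left(\left(2 + 1\right) + 7\right) = -6 + \left(3 + 7\right) = -6 + 10 = 4$)
$y{\left(Z \right)} = - 3 Z^{2}$
$B{\left(N \right)} = - 3 N^{2} \left(4 + N\right)$
$\frac{B{\left(2033 \right)}}{\left(-5761\right) 147} = \frac{3 \cdot 2033^{2} \left(-4 - 2033\right)}{\left(-5761\right) 147} = \frac{3 \cdot 4133089 \left(-4 - 2033\right)}{-846867} = 3 \cdot 4133089 \left(-2037\right) \left(- \frac{1}{846867}\right) = \left(-25257306879\right) \left(- \frac{1}{846867}\right) = \frac{1202728899}{40327}$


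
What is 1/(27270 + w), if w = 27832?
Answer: 1/55102 ≈ 1.8148e-5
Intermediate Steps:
1/(27270 + w) = 1/(27270 + 27832) = 1/55102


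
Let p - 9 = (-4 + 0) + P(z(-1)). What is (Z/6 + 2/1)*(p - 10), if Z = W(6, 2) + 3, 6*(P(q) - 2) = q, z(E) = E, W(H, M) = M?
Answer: -323/36 ≈ -8.9722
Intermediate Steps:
P(q) = 2 + q/6
Z = 5 (Z = 2 + 3 = 5)
p = 41/6 (p = 9 + ((-4 + 0) + (2 + (1/6)*(-1))) = 9 + (-4 + (2 - 1/6)) = 9 + (-4 + 11/6) = 9 - 13/6 = 41/6 ≈ 6.8333)
(Z/6 + 2/1)*(p - 10) = (5/6 + 2/1)*(41/6 - 10) = (5*(1/6) + 2*1)*(-19/6) = (5/6 + 2)*(-19/6) = (17/6)*(-19/6) = -323/36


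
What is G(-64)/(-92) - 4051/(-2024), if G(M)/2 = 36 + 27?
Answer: 1279/2024 ≈ 0.63192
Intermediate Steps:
G(M) = 126 (G(M) = 2*(36 + 27) = 2*63 = 126)
G(-64)/(-92) - 4051/(-2024) = 126/(-92) - 4051/(-2024) = 126*(-1/92) - 4051*(-1/2024) = -63/46 + 4051/2024 = 1279/2024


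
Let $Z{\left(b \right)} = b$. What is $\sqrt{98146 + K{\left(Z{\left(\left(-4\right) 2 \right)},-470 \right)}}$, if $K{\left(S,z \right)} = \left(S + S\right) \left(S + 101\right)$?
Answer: $\sqrt{96658} \approx 310.9$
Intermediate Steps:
$K{\left(S,z \right)} = 2 S \left(101 + S\right)$
$\sqrt{98146 + K{\left(Z{\left(\left(-4\right) 2 \right)},-470 \right)}} = \sqrt{98146 + 2 \left(\left(-4\right) 2\right) \left(101 - 8\right)} = \sqrt{98146 + 2 \left(-8\right) \left(101 - 8\right)} = \sqrt{98146 + 2 \left(-8\right) 93} = \sqrt{98146 - 1488} = \sqrt{96658}$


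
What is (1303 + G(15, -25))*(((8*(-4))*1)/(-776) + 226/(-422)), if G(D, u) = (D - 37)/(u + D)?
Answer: -66023542/102335 ≈ -645.17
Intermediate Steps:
G(D, u) = (-37 + D)/(D + u)
(1303 + G(15, -25))*(((8*(-4))*1)/(-776) + 226/(-422)) = (1303 + (-37 + 15)/(15 - 25))*(((8*(-4))*1)/(-776) + 226/(-422)) = (1303 - 22/(-10))*(-32*1*(-1/776) + 226*(-1/422)) = (1303 - ⅒*(-22))*(-32*(-1/776) - 113/211) = (1303 + 11/5)*(4/97 - 113/211) = (6526/5)*(-10117/20467) = -66023542/102335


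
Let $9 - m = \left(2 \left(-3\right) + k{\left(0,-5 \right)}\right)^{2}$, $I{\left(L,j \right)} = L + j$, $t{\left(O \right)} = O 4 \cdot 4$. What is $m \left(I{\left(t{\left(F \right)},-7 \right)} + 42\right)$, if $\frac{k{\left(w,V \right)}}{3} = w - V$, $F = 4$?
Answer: $-7128$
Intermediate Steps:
$k{\left(w,V \right)} = - 3 V + 3 w$ ($k{\left(w,V \right)} = 3 \left(w - V\right) = - 3 V + 3 w$)
$t{\left(O \right)} = 16 O$ ($t{\left(O \right)} = 4 O 4 = 16 O$)
$m = -72$ ($m = 9 - \left(2 \left(-3\right) + \left(\left(-3\right) \left(-5\right) + 3 \cdot 0\right)\right)^{2} = 9 - \left(-6 + \left(15 + 0\right)\right)^{2} = 9 - \left(-6 + 15\right)^{2} = 9 - 9^{2} = 9 - 81 = -72$)
$m \left(I{\left(t{\left(F \right)},-7 \right)} + 42\right) = - 72 \left(\left(16 \cdot 4 - 7\right) + 42\right) = - 72 \left(\left(64 - 7\right) + 42\right) = - 72 \left(57 + 42\right) = \left(-72\right) 99 = -7128$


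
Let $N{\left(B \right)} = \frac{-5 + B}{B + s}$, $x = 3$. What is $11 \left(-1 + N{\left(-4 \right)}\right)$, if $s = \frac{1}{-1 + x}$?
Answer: $\frac{121}{7} \approx 17.286$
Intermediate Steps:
$s = \frac{1}{2}$ ($s = \frac{1}{-1 + 3} = \frac{1}{2} \approx 0.5$)
$N{\left(B \right)} = \frac{-5 + B}{\frac{1}{2} + B}$ ($N{\left(B \right)} = \frac{-5 + B}{B + \frac{1}{2}} = \frac{-5 + B}{\frac{1}{2} + B}$)
$11 \left(-1 + N{\left(-4 \right)}\right) = 11 \left(-1 + \frac{2 \left(-5 - 4\right)}{1 + 2 \left(-4\right)}\right) = 11 \left(-1 + 2 \frac{1}{1 - 8} \left(-9\right)\right) = 11 \left(-1 + 2 \frac{1}{-7} \left(-9\right)\right) = 11 \left(-1 + 2 \left(- \frac{1}{7}\right) \left(-9\right)\right) = 11 \left(-1 + \frac{18}{7}\right) = 11 \cdot \frac{11}{7} = \frac{121}{7}$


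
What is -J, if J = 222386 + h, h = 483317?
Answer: -705703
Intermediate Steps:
J = 705703 (J = 222386 + 483317 = 705703)
-J = -1*705703 = -705703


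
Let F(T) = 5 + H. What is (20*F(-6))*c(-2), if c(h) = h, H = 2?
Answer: -280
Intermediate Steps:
F(T) = 7 (F(T) = 5 + 2 = 7)
(20*F(-6))*c(-2) = (20*7)*(-2) = 140*(-2) = -280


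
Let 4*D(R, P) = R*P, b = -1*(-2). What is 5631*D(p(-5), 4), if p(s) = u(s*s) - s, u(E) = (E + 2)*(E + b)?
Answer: 4133154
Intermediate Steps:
b = 2
u(E) = (2 + E)² (u(E) = (E + 2)*(E + 2) = (2 + E)*(2 + E) = (2 + E)²)
p(s) = 4 + s⁴ - s + 4*s² (p(s) = (4 + (s*s)² + 4*(s*s)) - s = (4 + (s²)² + 4*s²) - s = (4 + s⁴ + 4*s²) - s = 4 + s⁴ - s + 4*s²)
D(R, P) = P*R/4 (D(R, P) = (R*P)/4 = (P*R)/4 = P*R/4)
5631*D(p(-5), 4) = 5631*((¼)*4*(4 + (-5)⁴ - 1*(-5) + 4*(-5)²)) = 5631*((¼)*4*(4 + 625 + 5 + 4*25)) = 5631*((¼)*4*(4 + 625 + 5 + 100)) = 5631*((¼)*4*734) = 5631*734 = 4133154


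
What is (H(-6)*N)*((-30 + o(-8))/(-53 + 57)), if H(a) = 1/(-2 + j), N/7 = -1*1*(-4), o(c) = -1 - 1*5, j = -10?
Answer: 21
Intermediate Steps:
o(c) = -6 (o(c) = -1 - 5 = -6)
N = 28 (N = 7*(-1*1*(-4)) = 7*(-1*(-4)) = 7*4 = 28)
H(a) = -1/12 (H(a) = 1/(-2 - 10) = 1/(-12) = -1/12)
(H(-6)*N)*((-30 + o(-8))/(-53 + 57)) = (-1/12*28)*((-30 - 6)/(-53 + 57)) = -(-84)/4 = -7/3*(-9) = 21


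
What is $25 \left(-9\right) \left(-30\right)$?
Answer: $6750$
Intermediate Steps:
$25 \left(-9\right) \left(-30\right) = \left(-225\right) \left(-30\right) = 6750$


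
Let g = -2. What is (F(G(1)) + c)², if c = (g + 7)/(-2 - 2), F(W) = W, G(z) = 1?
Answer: 1/16 ≈ 0.062500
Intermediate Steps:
c = -5/4 (c = (-2 + 7)/(-2 - 2) = 5/(-4) = 5*(-¼) = -5/4 ≈ -1.2500)
(F(G(1)) + c)² = (1 - 5/4)² = (-¼)² = 1/16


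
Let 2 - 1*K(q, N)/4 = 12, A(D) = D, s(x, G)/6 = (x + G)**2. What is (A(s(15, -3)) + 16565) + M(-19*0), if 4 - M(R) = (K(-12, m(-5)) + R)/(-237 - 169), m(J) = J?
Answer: 3538879/203 ≈ 17433.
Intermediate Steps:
s(x, G) = 6*(G + x)**2 (s(x, G) = 6*(x + G)**2 = 6*(G + x)**2)
K(q, N) = -40 (K(q, N) = 8 - 4*12 = 8 - 48 = -40)
M(R) = 792/203 + R/406 (M(R) = 4 - (-40 + R)/(-237 - 169) = 4 - (-40 + R)/(-406) = 4 - (-40 + R)*(-1)/406 = 4 - (20/203 - R/406) = 4 + (-20/203 + R/406) = 792/203 + R/406)
(A(s(15, -3)) + 16565) + M(-19*0) = (6*(-3 + 15)**2 + 16565) + (792/203 + (-19*0)/406) = (6*12**2 + 16565) + (792/203 + (1/406)*0) = (6*144 + 16565) + (792/203 + 0) = (864 + 16565) + 792/203 = 17429 + 792/203 = 3538879/203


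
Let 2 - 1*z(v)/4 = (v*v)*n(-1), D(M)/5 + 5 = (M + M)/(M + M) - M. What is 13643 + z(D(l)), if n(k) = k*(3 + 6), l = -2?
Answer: 17251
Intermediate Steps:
n(k) = 9*k (n(k) = k*9 = 9*k)
D(M) = -20 - 5*M (D(M) = -25 + 5*((M + M)/(M + M) - M) = -25 + 5*((2*M)/((2*M)) - M) = -25 + 5*((2*M)*(1/(2*M)) - M) = -25 + 5*(1 - M) = -25 + (5 - 5*M) = -20 - 5*M)
z(v) = 8 + 36*v² (z(v) = 8 - 4*v*v*9*(-1) = 8 - 4*v²*(-9) = 8 - (-36)*v² = 8 + 36*v²)
13643 + z(D(l)) = 13643 + (8 + 36*(-20 - 5*(-2))²) = 13643 + (8 + 36*(-20 + 10)²) = 13643 + (8 + 36*(-10)²) = 13643 + (8 + 36*100) = 13643 + (8 + 3600) = 13643 + 3608 = 17251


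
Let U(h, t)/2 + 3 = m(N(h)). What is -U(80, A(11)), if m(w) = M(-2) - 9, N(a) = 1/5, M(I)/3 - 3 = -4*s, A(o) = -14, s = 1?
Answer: 30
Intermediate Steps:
M(I) = -3 (M(I) = 9 + 3*(-4*1) = 9 + 3*(-4) = 9 - 12 = -3)
N(a) = ⅕
m(w) = -12 (m(w) = -3 - 9 = -12)
U(h, t) = -30 (U(h, t) = -6 + 2*(-12) = -6 - 24 = -30)
-U(80, A(11)) = -1*(-30) = 30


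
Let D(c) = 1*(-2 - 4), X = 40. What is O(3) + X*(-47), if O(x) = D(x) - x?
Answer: -1889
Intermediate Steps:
D(c) = -6 (D(c) = 1*(-6) = -6)
O(x) = -6 - x
O(3) + X*(-47) = (-6 - 1*3) + 40*(-47) = (-6 - 3) - 1880 = -9 - 1880 = -1889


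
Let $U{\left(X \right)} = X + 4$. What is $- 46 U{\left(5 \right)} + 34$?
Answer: $-380$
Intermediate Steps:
$U{\left(X \right)} = 4 + X$
$- 46 U{\left(5 \right)} + 34 = - 46 \left(4 + 5\right) + 34 = \left(-46\right) 9 + 34 = -414 + 34 = -380$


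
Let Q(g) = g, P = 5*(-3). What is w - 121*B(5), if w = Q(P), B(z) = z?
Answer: -620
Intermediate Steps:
P = -15
w = -15
w - 121*B(5) = -15 - 121*5 = -15 - 605 = -620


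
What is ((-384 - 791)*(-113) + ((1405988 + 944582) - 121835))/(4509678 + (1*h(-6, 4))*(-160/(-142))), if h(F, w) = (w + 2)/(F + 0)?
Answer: 83833605/160093529 ≈ 0.52365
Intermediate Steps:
h(F, w) = (2 + w)/F
((-384 - 791)*(-113) + ((1405988 + 944582) - 121835))/(4509678 + (1*h(-6, 4))*(-160/(-142))) = ((-384 - 791)*(-113) + ((1405988 + 944582) - 121835))/(4509678 + (1*((2 + 4)/(-6)))*(-160/(-142))) = (-1175*(-113) + (2350570 - 121835))/(4509678 + (1*(-1/6*6))*(-160*(-1/142))) = (132775 + 2228735)/(4509678 + (1*(-1))*(80/71)) = 2361510/(4509678 - 1*80/71) = 2361510/(4509678 - 80/71) = 2361510/(320187058/71) = 2361510*(71/320187058) = 83833605/160093529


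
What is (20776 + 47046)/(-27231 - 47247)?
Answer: -33911/37239 ≈ -0.91063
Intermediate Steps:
(20776 + 47046)/(-27231 - 47247) = 67822/(-74478) = 67822*(-1/74478) = -33911/37239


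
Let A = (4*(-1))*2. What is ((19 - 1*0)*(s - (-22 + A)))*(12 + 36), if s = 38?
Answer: 62016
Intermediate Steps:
A = -8 (A = -4*2 = -8)
((19 - 1*0)*(s - (-22 + A)))*(12 + 36) = ((19 - 1*0)*(38 - (-22 - 8)))*(12 + 36) = ((19 + 0)*(38 - 1*(-30)))*48 = (19*(38 + 30))*48 = (19*68)*48 = 1292*48 = 62016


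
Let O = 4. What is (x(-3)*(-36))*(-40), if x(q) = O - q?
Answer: 10080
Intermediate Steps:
x(q) = 4 - q
(x(-3)*(-36))*(-40) = ((4 - 1*(-3))*(-36))*(-40) = ((4 + 3)*(-36))*(-40) = (7*(-36))*(-40) = -252*(-40) = 10080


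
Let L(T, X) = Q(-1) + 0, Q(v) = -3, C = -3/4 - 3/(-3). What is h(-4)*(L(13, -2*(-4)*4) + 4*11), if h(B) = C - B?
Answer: 697/4 ≈ 174.25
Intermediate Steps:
C = ¼ (C = -3*¼ - 3*(-⅓) = -¾ + 1 = ¼ ≈ 0.25000)
h(B) = ¼ - B
L(T, X) = -3 (L(T, X) = -3 + 0 = -3)
h(-4)*(L(13, -2*(-4)*4) + 4*11) = (¼ - 1*(-4))*(-3 + 4*11) = (¼ + 4)*(-3 + 44) = (17/4)*41 = 697/4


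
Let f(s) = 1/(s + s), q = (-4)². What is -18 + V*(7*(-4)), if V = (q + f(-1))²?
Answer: -6745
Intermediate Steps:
q = 16
f(s) = 1/(2*s)
V = 961/4 (V = (16 + (½)/(-1))² = (16 + (½)*(-1))² = (16 - ½)² = (31/2)² = 961/4 ≈ 240.25)
-18 + V*(7*(-4)) = -18 + 961*(7*(-4))/4 = -18 + (961/4)*(-28) = -18 - 6727 = -6745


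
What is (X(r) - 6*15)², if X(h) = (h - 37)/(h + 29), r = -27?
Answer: 14884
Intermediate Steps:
X(h) = (-37 + h)/(29 + h)
(X(r) - 6*15)² = ((-37 - 27)/(29 - 27) - 6*15)² = (-64/2 - 90)² = ((½)*(-64) - 90)² = (-32 - 90)² = (-122)² = 14884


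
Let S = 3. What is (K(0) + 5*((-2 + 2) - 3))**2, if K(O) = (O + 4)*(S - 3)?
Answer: 225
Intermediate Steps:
K(O) = 0 (K(O) = (O + 4)*(3 - 3) = (4 + O)*0 = 0)
(K(0) + 5*((-2 + 2) - 3))**2 = (0 + 5*((-2 + 2) - 3))**2 = (0 + 5*(0 - 3))**2 = (0 + 5*(-3))**2 = (0 - 15)**2 = (-15)**2 = 225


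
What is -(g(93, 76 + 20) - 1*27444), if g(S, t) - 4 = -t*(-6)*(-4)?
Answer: 29744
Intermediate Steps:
g(S, t) = 4 - 24*t (g(S, t) = 4 - t*(-6)*(-4) = 4 - (-6*t)*(-4) = 4 - 24*t)
-(g(93, 76 + 20) - 1*27444) = -((4 - 24*(76 + 20)) - 1*27444) = -((4 - 24*96) - 27444) = -((4 - 2304) - 27444) = -(-2300 - 27444) = -1*(-29744) = 29744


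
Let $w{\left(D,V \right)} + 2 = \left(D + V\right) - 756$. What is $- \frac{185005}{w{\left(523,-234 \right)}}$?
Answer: $\frac{185005}{469} \approx 394.47$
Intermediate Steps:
$w{\left(D,V \right)} = -758 + D + V$ ($w{\left(D,V \right)} = -2 - \left(756 - D - V\right) = -2 + \left(-756 + D + V\right) = -758 + D + V$)
$- \frac{185005}{w{\left(523,-234 \right)}} = - \frac{185005}{-758 + 523 - 234} = - \frac{185005}{-469} = \left(-185005\right) \left(- \frac{1}{469}\right) = \frac{185005}{469}$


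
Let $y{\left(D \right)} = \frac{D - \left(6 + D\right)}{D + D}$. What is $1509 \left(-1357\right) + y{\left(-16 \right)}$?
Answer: $- \frac{32763405}{16} \approx -2.0477 \cdot 10^{6}$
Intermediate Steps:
$y{\left(D \right)} = - \frac{3}{D}$ ($y{\left(D \right)} = - \frac{6}{2 D} = - 6 \frac{1}{2 D} = - \frac{3}{D}$)
$1509 \left(-1357\right) + y{\left(-16 \right)} = 1509 \left(-1357\right) - \frac{3}{-16} = -2047713 - - \frac{3}{16} = -2047713 + \frac{3}{16} = - \frac{32763405}{16}$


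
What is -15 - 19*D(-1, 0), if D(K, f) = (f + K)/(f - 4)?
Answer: -79/4 ≈ -19.750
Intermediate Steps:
D(K, f) = (K + f)/(-4 + f)
-15 - 19*D(-1, 0) = -15 - 19*(-1 + 0)/(-4 + 0) = -15 - 19*(-1)/(-4) = -15 - (-19)*(-1)/4 = -15 - 19*1/4 = -15 - 19/4 = -79/4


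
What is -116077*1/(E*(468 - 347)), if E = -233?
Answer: 116077/28193 ≈ 4.1172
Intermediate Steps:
-116077*1/(E*(468 - 347)) = -116077*(-1/(233*(468 - 347))) = -116077/(121*(-233)) = -116077/(-28193) = -116077*(-1/28193) = 116077/28193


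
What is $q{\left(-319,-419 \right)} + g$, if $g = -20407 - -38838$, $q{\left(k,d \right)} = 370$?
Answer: $18801$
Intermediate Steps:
$g = 18431$ ($g = -20407 + 38838 = 18431$)
$q{\left(-319,-419 \right)} + g = 370 + 18431 = 18801$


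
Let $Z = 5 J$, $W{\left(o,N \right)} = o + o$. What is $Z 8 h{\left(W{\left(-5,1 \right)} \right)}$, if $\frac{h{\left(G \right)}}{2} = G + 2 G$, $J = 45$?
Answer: $-108000$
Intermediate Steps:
$W{\left(o,N \right)} = 2 o$
$h{\left(G \right)} = 6 G$ ($h{\left(G \right)} = 2 \left(G + 2 G\right) = 2 \cdot 3 G = 6 G$)
$Z = 225$ ($Z = 5 \cdot 45 = 225$)
$Z 8 h{\left(W{\left(-5,1 \right)} \right)} = 225 \cdot 8 \cdot 6 \cdot 2 \left(-5\right) = 1800 \cdot 6 \left(-10\right) = 1800 \left(-60\right) = -108000$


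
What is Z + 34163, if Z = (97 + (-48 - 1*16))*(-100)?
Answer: 30863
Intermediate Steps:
Z = -3300 (Z = (97 + (-48 - 16))*(-100) = (97 - 64)*(-100) = 33*(-100) = -3300)
Z + 34163 = -3300 + 34163 = 30863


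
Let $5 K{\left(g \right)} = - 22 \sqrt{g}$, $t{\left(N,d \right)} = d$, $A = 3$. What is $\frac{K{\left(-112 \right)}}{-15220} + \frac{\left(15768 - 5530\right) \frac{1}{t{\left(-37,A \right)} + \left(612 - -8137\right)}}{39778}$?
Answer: $\frac{5119}{174068528} + \frac{22 i \sqrt{7}}{19025} \approx 2.9408 \cdot 10^{-5} + 0.0030595 i$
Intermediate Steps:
$K{\left(g \right)} = - \frac{22 \sqrt{g}}{5}$ ($K{\left(g \right)} = \frac{\left(-22\right) \sqrt{g}}{5} = - \frac{22 \sqrt{g}}{5}$)
$\frac{K{\left(-112 \right)}}{-15220} + \frac{\left(15768 - 5530\right) \frac{1}{t{\left(-37,A \right)} + \left(612 - -8137\right)}}{39778} = \frac{\left(- \frac{22}{5}\right) \sqrt{-112}}{-15220} + \frac{\left(15768 - 5530\right) \frac{1}{3 + \left(612 - -8137\right)}}{39778} = - \frac{22 \cdot 4 i \sqrt{7}}{5} \left(- \frac{1}{15220}\right) + \frac{10238}{3 + \left(612 + 8137\right)} \frac{1}{39778} = - \frac{88 i \sqrt{7}}{5} \left(- \frac{1}{15220}\right) + \frac{10238}{3 + 8749} \cdot \frac{1}{39778} = \frac{22 i \sqrt{7}}{19025} + \frac{10238}{8752} \cdot \frac{1}{39778} = \frac{22 i \sqrt{7}}{19025} + 10238 \cdot \frac{1}{8752} \cdot \frac{1}{39778} = \frac{22 i \sqrt{7}}{19025} + \frac{5119}{4376} \cdot \frac{1}{39778} = \frac{22 i \sqrt{7}}{19025} + \frac{5119}{174068528} = \frac{5119}{174068528} + \frac{22 i \sqrt{7}}{19025}$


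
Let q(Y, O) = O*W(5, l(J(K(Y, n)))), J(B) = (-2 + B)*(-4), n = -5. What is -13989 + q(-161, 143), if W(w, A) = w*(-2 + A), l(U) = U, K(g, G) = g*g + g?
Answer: -73683299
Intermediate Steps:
K(g, G) = g + g² (K(g, G) = g² + g = g + g²)
J(B) = 8 - 4*B
q(Y, O) = O*(30 - 20*Y*(1 + Y)) (q(Y, O) = O*(5*(-2 + (8 - 4*Y*(1 + Y)))) = O*(5*(6 - 4*Y*(1 + Y))) = O*(30 - 20*Y*(1 + Y)))
-13989 + q(-161, 143) = -13989 - 10*143*(-3 + 2*(-161)*(1 - 161)) = -13989 - 10*143*(-3 + 2*(-161)*(-160)) = -13989 - 10*143*(-3 + 51520) = -13989 - 10*143*51517 = -13989 - 73669310 = -73683299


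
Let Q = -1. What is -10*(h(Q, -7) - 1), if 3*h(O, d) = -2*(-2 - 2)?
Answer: -50/3 ≈ -16.667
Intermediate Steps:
h(O, d) = 8/3 (h(O, d) = (-2*(-2 - 2))/3 = (-2*(-4))/3 = (⅓)*8 = 8/3)
-10*(h(Q, -7) - 1) = -10*(8/3 - 1) = -10*5/3 = -50/3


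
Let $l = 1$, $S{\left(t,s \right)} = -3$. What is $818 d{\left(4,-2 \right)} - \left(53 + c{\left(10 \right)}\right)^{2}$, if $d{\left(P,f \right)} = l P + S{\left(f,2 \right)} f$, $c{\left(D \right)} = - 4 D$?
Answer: $8011$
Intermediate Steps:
$d{\left(P,f \right)} = P - 3 f$ ($d{\left(P,f \right)} = 1 P - 3 f = P - 3 f$)
$818 d{\left(4,-2 \right)} - \left(53 + c{\left(10 \right)}\right)^{2} = 818 \left(4 - -6\right) - \left(53 - 40\right)^{2} = 818 \left(4 + 6\right) - \left(53 - 40\right)^{2} = 818 \cdot 10 - 13^{2} = 8180 - 169 = 8011$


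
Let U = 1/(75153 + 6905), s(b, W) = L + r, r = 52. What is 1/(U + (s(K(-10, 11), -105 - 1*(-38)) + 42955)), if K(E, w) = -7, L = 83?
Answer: 82058/3535879221 ≈ 2.3207e-5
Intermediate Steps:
s(b, W) = 135 (s(b, W) = 83 + 52 = 135)
U = 1/82058 ≈ 1.2187e-5
1/(U + (s(K(-10, 11), -105 - 1*(-38)) + 42955)) = 1/(1/82058 + (135 + 42955)) = 1/(1/82058 + 43090) = 1/(3535879221/82058) = 82058/3535879221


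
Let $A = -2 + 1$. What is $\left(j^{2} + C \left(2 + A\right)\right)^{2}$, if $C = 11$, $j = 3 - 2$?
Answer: $144$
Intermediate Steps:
$j = 1$
$A = -1$
$\left(j^{2} + C \left(2 + A\right)\right)^{2} = \left(1^{2} + 11 \left(2 - 1\right)\right)^{2} = \left(1 + 11 \cdot 1\right)^{2} = \left(1 + 11\right)^{2} = 12^{2} = 144$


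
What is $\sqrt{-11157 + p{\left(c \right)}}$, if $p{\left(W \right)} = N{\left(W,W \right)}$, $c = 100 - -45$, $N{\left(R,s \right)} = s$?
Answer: $2 i \sqrt{2753} \approx 104.94 i$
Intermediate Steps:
$c = 145$ ($c = 100 + 45 = 145$)
$p{\left(W \right)} = W$
$\sqrt{-11157 + p{\left(c \right)}} = \sqrt{-11157 + 145} = \sqrt{-11012} = 2 i \sqrt{2753}$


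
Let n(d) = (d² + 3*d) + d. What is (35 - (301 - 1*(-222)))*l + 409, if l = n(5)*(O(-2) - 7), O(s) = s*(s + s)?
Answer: -21551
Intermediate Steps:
n(d) = d² + 4*d
O(s) = 2*s² (O(s) = s*(2*s) = 2*s²)
l = 45 (l = (5*(4 + 5))*(2*(-2)² - 7) = (5*9)*(2*4 - 7) = 45*(8 - 7) = 45*1 = 45)
(35 - (301 - 1*(-222)))*l + 409 = (35 - (301 - 1*(-222)))*45 + 409 = (35 - (301 + 222))*45 + 409 = (35 - 1*523)*45 + 409 = (35 - 523)*45 + 409 = -488*45 + 409 = -21960 + 409 = -21551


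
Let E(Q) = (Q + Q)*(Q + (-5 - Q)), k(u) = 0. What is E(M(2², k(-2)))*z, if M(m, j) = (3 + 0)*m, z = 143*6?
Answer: -102960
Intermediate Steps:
z = 858
M(m, j) = 3*m
E(Q) = -10*Q (E(Q) = (2*Q)*(-5) = -10*Q)
E(M(2², k(-2)))*z = -30*2²*858 = -30*4*858 = -10*12*858 = -120*858 = -102960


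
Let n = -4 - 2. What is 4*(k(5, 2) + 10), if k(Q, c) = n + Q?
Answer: 36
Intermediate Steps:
n = -6
k(Q, c) = -6 + Q
4*(k(5, 2) + 10) = 4*((-6 + 5) + 10) = 4*(-1 + 10) = 4*9 = 36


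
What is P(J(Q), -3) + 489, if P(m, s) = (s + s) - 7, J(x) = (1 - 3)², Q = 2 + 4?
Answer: 476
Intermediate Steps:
Q = 6
J(x) = 4 (J(x) = (-2)² = 4)
P(m, s) = -7 + 2*s (P(m, s) = 2*s - 7 = -7 + 2*s)
P(J(Q), -3) + 489 = (-7 + 2*(-3)) + 489 = (-7 - 6) + 489 = -13 + 489 = 476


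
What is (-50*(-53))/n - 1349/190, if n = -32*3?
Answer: -8329/240 ≈ -34.704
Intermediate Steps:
n = -96
(-50*(-53))/n - 1349/190 = -50*(-53)/(-96) - 1349/190 = 2650*(-1/96) - 1349*1/190 = -1325/48 - 71/10 = -8329/240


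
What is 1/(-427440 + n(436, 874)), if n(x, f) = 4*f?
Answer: -1/423944 ≈ -2.3588e-6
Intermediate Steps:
1/(-427440 + n(436, 874)) = 1/(-427440 + 4*874) = 1/(-427440 + 3496) = 1/(-423944) = -1/423944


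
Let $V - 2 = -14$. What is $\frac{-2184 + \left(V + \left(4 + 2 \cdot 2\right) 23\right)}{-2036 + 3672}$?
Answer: $- \frac{503}{409} \approx -1.2298$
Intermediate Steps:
$V = -12$ ($V = 2 - 14 = -12$)
$\frac{-2184 + \left(V + \left(4 + 2 \cdot 2\right) 23\right)}{-2036 + 3672} = \frac{-2184 - \left(12 - \left(4 + 2 \cdot 2\right) 23\right)}{-2036 + 3672} = \frac{-2184 - \left(12 - \left(4 + 4\right) 23\right)}{1636} = \left(-2184 + \left(-12 + 8 \cdot 23\right)\right) \frac{1}{1636} = \left(-2184 + \left(-12 + 184\right)\right) \frac{1}{1636} = \left(-2184 + 172\right) \frac{1}{1636} = \left(-2012\right) \frac{1}{1636} = - \frac{503}{409}$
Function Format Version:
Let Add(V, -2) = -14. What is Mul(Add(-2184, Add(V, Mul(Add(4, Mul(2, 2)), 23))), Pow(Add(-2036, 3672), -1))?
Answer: Rational(-503, 409) ≈ -1.2298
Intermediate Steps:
V = -12 (V = Add(2, -14) = -12)
Mul(Add(-2184, Add(V, Mul(Add(4, Mul(2, 2)), 23))), Pow(Add(-2036, 3672), -1)) = Mul(Add(-2184, Add(-12, Mul(Add(4, Mul(2, 2)), 23))), Pow(Add(-2036, 3672), -1)) = Mul(Add(-2184, Add(-12, Mul(Add(4, 4), 23))), Pow(1636, -1)) = Mul(Add(-2184, Add(-12, Mul(8, 23))), Rational(1, 1636)) = Mul(Add(-2184, Add(-12, 184)), Rational(1, 1636)) = Mul(Add(-2184, 172), Rational(1, 1636)) = Mul(-2012, Rational(1, 1636)) = Rational(-503, 409)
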